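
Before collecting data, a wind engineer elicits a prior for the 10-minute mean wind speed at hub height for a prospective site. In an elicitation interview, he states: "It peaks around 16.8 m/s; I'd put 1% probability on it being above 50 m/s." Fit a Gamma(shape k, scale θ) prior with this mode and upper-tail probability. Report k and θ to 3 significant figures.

Gamma(k,θ) with k>1 has mode (k−1)θ, so θ = 16.8/(k−1).
Need P(X < 50) = 0.99 with θ tied to k this way. Start at k = 2, θ = 16.8: P(X<50) ≈ 0.797.
Too low — raise k to concentrate. Iterating converges to k ≈ 4.79.
Then θ = 16.8/(4.79−1) ≈ 4.43.

k ≈ 4.79, θ ≈ 4.43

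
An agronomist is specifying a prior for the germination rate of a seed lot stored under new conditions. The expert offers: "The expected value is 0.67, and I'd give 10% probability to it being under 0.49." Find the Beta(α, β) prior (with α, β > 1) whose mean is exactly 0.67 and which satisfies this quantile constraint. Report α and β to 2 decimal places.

With mean 0.67 fixed, write α = 0.67s, β = 0.33s where s = α+β.
Need P(θ < 0.49) = 0.1 under Beta(0.67s, 0.33s). Normal approximation: (q−m)/√(m(1−m)/s) ≈ z_{0.1} = -1.28, so s ≈ 0.67·0.33·(-1.28)²/(0.49−0.67)² = 11.2.
At s = 11.2: P(θ<0.49) ≈ 0.104. Adjusting to match 0.1 gives s ≈ 11.61.
So α = 0.67·11.61 ≈ 7.78, β = 0.33·11.61 ≈ 3.83.

α ≈ 7.78, β ≈ 3.83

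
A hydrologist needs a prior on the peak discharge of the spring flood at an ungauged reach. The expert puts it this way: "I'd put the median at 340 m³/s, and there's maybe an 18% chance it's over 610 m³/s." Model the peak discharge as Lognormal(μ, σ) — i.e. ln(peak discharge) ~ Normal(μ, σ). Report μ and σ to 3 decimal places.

If T ~ Lognormal(μ,σ) then ln T ~ Normal(μ,σ), so the p-quantile of ln T is μ + z_p·σ.
ln(340) = 5.829 and ln(610) = 6.413; z_{0.5} = 0, z_{0.82} = 0.9154.
σ = (6.413 − 5.829)/(0.9154 − (0)) = 0.639.
μ = 5.829 − (0)·0.639 = 5.829.

μ ≈ 5.829, σ ≈ 0.639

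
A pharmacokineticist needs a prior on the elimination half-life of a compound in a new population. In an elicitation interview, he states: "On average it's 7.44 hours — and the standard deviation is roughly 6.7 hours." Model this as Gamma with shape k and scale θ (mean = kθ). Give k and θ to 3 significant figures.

k ≈ 1.23, θ ≈ 6.03

For Gamma(k, scale θ): mean = kθ, variance = kθ², so CV = 1/√k.
CV = SD/mean = 6.7/7.44 = 0.9005, hence k = 1/CV² = 1.23.
Then θ = mean/k = 7.44/1.23 = 6.03.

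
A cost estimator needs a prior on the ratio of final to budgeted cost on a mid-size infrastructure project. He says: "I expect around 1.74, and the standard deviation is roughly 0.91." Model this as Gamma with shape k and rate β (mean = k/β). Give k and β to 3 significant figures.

For Gamma(k, rate β): mean = k/β, variance = k/β², so CV = 1/√k.
CV = SD/mean = 0.91/1.74 = 0.523, hence k = 1/CV² = 3.66.
Then β = k/mean = 3.66/1.74 = 2.1.

k ≈ 3.66, β ≈ 2.1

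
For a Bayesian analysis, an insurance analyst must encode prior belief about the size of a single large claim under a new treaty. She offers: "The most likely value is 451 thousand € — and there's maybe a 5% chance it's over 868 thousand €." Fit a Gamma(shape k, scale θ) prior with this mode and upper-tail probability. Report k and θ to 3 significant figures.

k ≈ 7.48, θ ≈ 69.6

Gamma(k,θ) with k>1 has mode (k−1)θ, so θ = 451/(k−1).
Need P(X < 868) = 0.95 with θ tied to k this way. Start at k = 2, θ = 451: P(X<868) ≈ 0.573.
Too low — raise k to concentrate. Iterating converges to k ≈ 7.48.
Then θ = 451/(7.48−1) ≈ 69.6.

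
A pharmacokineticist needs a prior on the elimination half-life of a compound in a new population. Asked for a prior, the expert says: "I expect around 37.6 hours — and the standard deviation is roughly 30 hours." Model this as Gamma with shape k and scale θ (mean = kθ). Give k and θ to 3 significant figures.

k ≈ 1.57, θ ≈ 23.9

For Gamma(k, scale θ): mean = kθ, variance = kθ², so CV = 1/√k.
CV = SD/mean = 30/37.6 = 0.7979, hence k = 1/CV² = 1.57.
Then θ = mean/k = 37.6/1.57 = 23.9.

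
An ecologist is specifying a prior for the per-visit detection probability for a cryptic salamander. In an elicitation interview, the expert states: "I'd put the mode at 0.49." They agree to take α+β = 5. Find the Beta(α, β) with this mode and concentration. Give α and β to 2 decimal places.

α = 2.47, β = 2.53

For α,β > 1 the Beta mode is (α−1)/(α+β−2). With α+β = 5, the mode is (α−1)/3.
Set (α−1)/3 = 0.49 → α = 1 + 0.49·3 = 2.47.
β = 5 − α = 2.53.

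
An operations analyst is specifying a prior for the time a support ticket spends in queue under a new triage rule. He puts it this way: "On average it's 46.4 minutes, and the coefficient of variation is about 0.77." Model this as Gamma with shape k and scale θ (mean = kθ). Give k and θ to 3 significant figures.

k ≈ 1.69, θ ≈ 27.5

For Gamma(k, scale θ): mean = kθ, variance = kθ², so CV = 1/√k.
CV = 0.77, hence k = 1/CV² = 1.69.
Then θ = mean/k = 46.4/1.69 = 27.5.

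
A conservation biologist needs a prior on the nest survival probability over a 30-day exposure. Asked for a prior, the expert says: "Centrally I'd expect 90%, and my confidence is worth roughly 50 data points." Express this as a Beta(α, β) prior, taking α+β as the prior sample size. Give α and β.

α = 45, β = 5

Under the effective-sample-size interpretation, Beta(α, β) has prior mean α/(α+β) and prior sample size α+β.
So α+β = 50 and α/(α+β) = 0.9, giving α = 0.9·50 = 45 and β = 50 − 45 = 5.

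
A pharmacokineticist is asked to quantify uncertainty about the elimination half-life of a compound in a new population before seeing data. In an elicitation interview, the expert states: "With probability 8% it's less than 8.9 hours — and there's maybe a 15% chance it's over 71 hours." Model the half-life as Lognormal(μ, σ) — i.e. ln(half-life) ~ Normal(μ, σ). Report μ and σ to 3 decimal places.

If T ~ Lognormal(μ,σ) then ln T ~ Normal(μ,σ), so the p-quantile of ln T is μ + z_p·σ.
ln(8.9) = 2.186 and ln(71) = 4.263; z_{0.08} = -1.405, z_{0.85} = 1.036.
σ = (4.263 − 2.186)/(1.036 − (-1.405)) = 0.851.
μ = 2.186 − (-1.405)·0.851 = 3.381.

μ ≈ 3.381, σ ≈ 0.851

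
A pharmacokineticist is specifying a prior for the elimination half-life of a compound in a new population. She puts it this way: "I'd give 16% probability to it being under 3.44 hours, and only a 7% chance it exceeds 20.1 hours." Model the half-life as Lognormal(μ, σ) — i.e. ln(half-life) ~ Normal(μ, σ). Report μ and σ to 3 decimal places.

If T ~ Lognormal(μ,σ) then ln T ~ Normal(μ,σ), so the p-quantile of ln T is μ + z_p·σ.
ln(3.44) = 1.235 and ln(20.1) = 3.001; z_{0.16} = -0.9945, z_{0.93} = 1.476.
σ = (3.001 − 1.235)/(1.476 − (-0.9945)) = 0.715.
μ = 1.235 − (-0.9945)·0.715 = 1.946.

μ ≈ 1.946, σ ≈ 0.715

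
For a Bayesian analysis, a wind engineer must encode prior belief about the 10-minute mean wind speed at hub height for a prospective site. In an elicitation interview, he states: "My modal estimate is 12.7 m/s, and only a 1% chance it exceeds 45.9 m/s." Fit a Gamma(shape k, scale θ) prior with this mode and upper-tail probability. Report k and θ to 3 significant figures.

Gamma(k,θ) with k>1 has mode (k−1)θ, so θ = 12.7/(k−1).
Need P(X < 45.9) = 0.99 with θ tied to k this way. Start at k = 2, θ = 12.7: P(X<45.9) ≈ 0.876.
Too low — raise k to concentrate. Iterating converges to k ≈ 3.6.
Then θ = 12.7/(3.6−1) ≈ 4.88.

k ≈ 3.6, θ ≈ 4.88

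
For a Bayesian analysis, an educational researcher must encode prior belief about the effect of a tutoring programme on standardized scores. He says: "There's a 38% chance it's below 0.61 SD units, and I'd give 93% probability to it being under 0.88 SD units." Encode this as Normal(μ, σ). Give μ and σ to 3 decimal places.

μ = 0.656, σ = 0.152

The p-quantile of Normal(μ,σ) is μ + z_p·σ, with z_{0.38} = -0.3055 and z_{0.93} = 1.476.
Eliminate σ: μ = (z₂·x₁ − z₁·x₂)/(z₂ − z₁) = (1.476·0.61 − (-0.3055)·0.88)/1.781 = 0.656.
Then σ = (x₂ − x₁)/(z₂ − z₁) = (0.88 − 0.61)/1.781 = 0.152.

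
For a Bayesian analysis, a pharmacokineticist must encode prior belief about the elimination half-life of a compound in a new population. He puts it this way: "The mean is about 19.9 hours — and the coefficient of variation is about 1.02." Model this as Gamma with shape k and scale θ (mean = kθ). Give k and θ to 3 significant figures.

For Gamma(k, scale θ): mean = kθ, variance = kθ², so CV = 1/√k.
CV = 1.02, hence k = 1/CV² = 0.961.
Then θ = mean/k = 19.9/0.961 = 20.7.

k ≈ 0.961, θ ≈ 20.7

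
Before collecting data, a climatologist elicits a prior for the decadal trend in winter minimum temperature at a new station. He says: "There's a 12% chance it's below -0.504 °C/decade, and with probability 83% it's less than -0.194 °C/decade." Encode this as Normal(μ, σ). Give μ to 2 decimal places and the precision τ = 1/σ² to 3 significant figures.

For Normal(μ,σ), the p-quantile is μ + z_p·σ. Here z_{0.12} = -1.175, z_{0.83} = 0.9542.
So -0.504 = μ − 1.175σ and -0.194 = μ + 0.9542σ.
Subtracting: σ = (-0.194 − -0.504)/(0.9542 − (-1.175)) = 0.15.
Then μ = -0.504 − (-1.175)·0.15 = -0.33.
Precision τ = 1/σ² = 1/0.1456² = 47.2.

μ = -0.33, τ = 47.2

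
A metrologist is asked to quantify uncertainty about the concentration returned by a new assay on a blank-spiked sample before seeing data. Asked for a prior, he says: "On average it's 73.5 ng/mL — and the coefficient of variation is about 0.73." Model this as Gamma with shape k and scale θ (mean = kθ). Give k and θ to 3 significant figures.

k ≈ 1.88, θ ≈ 39.2

For Gamma(k, scale θ): mean = kθ, variance = kθ², so CV = 1/√k.
CV = 0.73, hence k = 1/CV² = 1.88.
Then θ = mean/k = 73.5/1.88 = 39.2.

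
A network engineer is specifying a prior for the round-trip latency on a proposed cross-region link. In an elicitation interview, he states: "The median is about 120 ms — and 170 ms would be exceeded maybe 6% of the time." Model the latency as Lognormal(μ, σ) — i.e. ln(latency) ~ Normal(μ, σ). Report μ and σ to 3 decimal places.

μ ≈ 4.787, σ ≈ 0.224

If T ~ Lognormal(μ,σ) then ln T ~ Normal(μ,σ), so the p-quantile of ln T is μ + z_p·σ.
ln(120) = 4.787 and ln(170) = 5.136; z_{0.5} = 0, z_{0.94} = 1.555.
σ = (5.136 − 4.787)/(1.555 − (0)) = 0.224.
μ = 4.787 − (0)·0.224 = 4.787.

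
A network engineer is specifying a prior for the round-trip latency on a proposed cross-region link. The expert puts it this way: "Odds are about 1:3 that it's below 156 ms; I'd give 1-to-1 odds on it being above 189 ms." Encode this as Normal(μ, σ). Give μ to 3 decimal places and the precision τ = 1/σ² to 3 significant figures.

μ = 189.000, τ = 0.000418

The p-quantile of Normal(μ,σ) is μ + z_p·σ, with z_{0.25} = -0.6745 and z_{0.5} = 0.
Eliminate σ: μ = (z₂·x₁ − z₁·x₂)/(z₂ − z₁) = (0·156 − (-0.6745)·189)/0.6745 = 189.000.
Then σ = (x₂ − x₁)/(z₂ − z₁) = (189 − 156)/0.6745 = 48.926.
Precision τ = 1/σ² = 1/48.93² = 0.000418.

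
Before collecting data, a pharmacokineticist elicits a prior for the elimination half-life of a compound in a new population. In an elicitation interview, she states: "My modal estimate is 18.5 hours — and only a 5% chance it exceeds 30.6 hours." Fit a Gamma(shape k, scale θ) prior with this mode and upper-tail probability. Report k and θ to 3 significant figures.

Gamma(k,θ) with k>1 has mode (k−1)θ, so θ = 18.5/(k−1).
Need P(X < 30.6) = 0.95 with θ tied to k this way. Start at k = 2, θ = 18.5: P(X<30.6) ≈ 0.492.
Too low — raise k to concentrate. Iterating converges to k ≈ 12.
Then θ = 18.5/(12−1) ≈ 1.68.

k ≈ 12, θ ≈ 1.68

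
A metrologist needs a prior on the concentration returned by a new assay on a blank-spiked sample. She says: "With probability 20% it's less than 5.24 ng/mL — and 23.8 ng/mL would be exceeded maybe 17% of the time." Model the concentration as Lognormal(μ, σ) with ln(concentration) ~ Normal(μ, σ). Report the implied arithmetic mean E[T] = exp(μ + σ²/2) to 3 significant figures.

E[T] ≈ 15.2 ng/mL

If T ~ Lognormal(μ,σ) then ln T ~ Normal(μ,σ), so the p-quantile of ln T is μ + z_p·σ.
ln(5.24) = 1.656 and ln(23.8) = 3.17; z_{0.2} = -0.8416, z_{0.83} = 0.9542.
σ = (3.17 − 1.656)/(0.9542 − (-0.8416)) = 0.843.
μ = 1.656 − (-0.8416)·0.843 = 2.366.
E[T] = exp(μ + σ²/2) = exp(2.366 + 0.3551) = 15.2 ng/mL.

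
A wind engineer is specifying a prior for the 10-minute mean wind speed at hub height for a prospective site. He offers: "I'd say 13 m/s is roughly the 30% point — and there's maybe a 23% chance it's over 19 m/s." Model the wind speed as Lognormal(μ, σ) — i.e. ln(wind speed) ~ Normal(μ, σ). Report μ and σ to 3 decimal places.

If T ~ Lognormal(μ,σ) then ln T ~ Normal(μ,σ), so the p-quantile of ln T is μ + z_p·σ.
ln(13) = 2.565 and ln(19) = 2.944; z_{0.3} = -0.5244, z_{0.77} = 0.7388.
σ = (2.944 − 2.565)/(0.7388 − (-0.5244)) = 0.300.
μ = 2.565 − (-0.5244)·0.300 = 2.722.

μ ≈ 2.722, σ ≈ 0.300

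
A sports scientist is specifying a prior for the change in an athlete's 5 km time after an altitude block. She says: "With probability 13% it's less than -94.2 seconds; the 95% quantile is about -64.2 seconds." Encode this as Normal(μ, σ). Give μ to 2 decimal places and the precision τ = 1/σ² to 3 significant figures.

For Normal(μ,σ), the p-quantile is μ + z_p·σ. Here z_{0.13} = -1.126, z_{0.95} = 1.645.
So -94.2 = μ − 1.126σ and -64.2 = μ + 1.645σ.
Subtracting: σ = (-64.2 − -94.2)/(1.645 − (-1.126)) = 10.83.
Then μ = -94.2 − (-1.126)·10.83 = -82.01.
Precision τ = 1/σ² = 1/10.83² = 0.00853.

μ = -82.01, τ = 0.00853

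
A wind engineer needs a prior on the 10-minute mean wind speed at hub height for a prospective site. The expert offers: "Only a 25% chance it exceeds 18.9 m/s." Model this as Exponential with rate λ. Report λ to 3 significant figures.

λ ≈ 0.0733

P(T > 18.9) = e^(−λ·18.9) = 0.25, so λ = −ln(0.25)/18.9 = 0.0733.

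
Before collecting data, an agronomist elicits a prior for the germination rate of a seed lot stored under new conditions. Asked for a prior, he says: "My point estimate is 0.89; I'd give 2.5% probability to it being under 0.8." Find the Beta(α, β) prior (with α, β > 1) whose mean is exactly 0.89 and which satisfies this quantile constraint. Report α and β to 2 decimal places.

With mean 0.89 fixed, write α = 0.89s, β = 0.11s where s = α+β.
Need P(θ < 0.8) = 0.025 under Beta(0.89s, 0.11s). Normal approximation: (q−m)/√(m(1−m)/s) ≈ z_{0.025} = -1.96, so s ≈ 0.89·0.11·(-1.96)²/(0.8−0.89)² = 46.4.
At s = 46.4: P(θ<0.8) ≈ 0.040. Adjusting to match 0.025 gives s ≈ 59.74.
So α = 0.89·59.74 ≈ 53.16, β = 0.11·59.74 ≈ 6.57.

α ≈ 53.16, β ≈ 6.57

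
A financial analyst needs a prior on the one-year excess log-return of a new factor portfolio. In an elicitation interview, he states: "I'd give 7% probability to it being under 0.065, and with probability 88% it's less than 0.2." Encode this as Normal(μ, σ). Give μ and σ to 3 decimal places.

μ = 0.140, σ = 0.051

For Normal(μ,σ), the p-quantile is μ + z_p·σ. Here z_{0.07} = -1.476, z_{0.88} = 1.175.
So 0.065 = μ − 1.476σ and 0.2 = μ + 1.175σ.
Subtracting: σ = (0.2 − 0.065)/(1.175 − (-1.476)) = 0.051.
Then μ = 0.065 − (-1.476)·0.051 = 0.140.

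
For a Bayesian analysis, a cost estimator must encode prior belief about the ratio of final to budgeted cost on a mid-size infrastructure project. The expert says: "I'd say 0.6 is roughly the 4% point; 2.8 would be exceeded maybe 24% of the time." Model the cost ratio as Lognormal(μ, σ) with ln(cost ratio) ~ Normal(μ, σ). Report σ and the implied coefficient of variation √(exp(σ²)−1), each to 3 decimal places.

If T ~ Lognormal(μ,σ) then ln T ~ Normal(μ,σ), so the p-quantile of ln T is μ + z_p·σ.
ln(0.6) = -0.5108 and ln(2.8) = 1.03; z_{0.04} = -1.751, z_{0.76} = 0.7063.
σ = (1.03 − -0.5108)/(0.7063 − (-1.751)) = 0.627.
μ = -0.5108 − (-1.751)·0.627 = 0.587.
CV = √(exp(σ²)−1) = √(exp(0.3931)−1) = 0.694.

σ ≈ 0.627, CV ≈ 0.694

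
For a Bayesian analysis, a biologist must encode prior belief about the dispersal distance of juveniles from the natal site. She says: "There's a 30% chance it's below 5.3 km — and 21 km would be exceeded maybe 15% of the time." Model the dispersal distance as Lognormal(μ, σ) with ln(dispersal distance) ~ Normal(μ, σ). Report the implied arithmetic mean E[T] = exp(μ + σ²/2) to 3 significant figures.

E[T] ≈ 12.4 km

If T ~ Lognormal(μ,σ) then ln T ~ Normal(μ,σ), so the p-quantile of ln T is μ + z_p·σ.
ln(5.3) = 1.668 and ln(21) = 3.045; z_{0.3} = -0.5244, z_{0.85} = 1.036.
σ = (3.045 − 1.668)/(1.036 − (-0.5244)) = 0.882.
μ = 1.668 − (-0.5244)·0.882 = 2.130.
E[T] = exp(μ + σ²/2) = exp(2.130 + 0.3891) = 12.4 km.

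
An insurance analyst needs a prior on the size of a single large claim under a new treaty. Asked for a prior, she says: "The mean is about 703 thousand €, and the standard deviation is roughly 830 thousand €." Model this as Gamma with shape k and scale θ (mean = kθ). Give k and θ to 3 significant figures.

For Gamma(k, scale θ): mean = kθ, variance = kθ², so CV = 1/√k.
CV = SD/mean = 830/703 = 1.181, hence k = 1/CV² = 0.717.
Then θ = mean/k = 703/0.717 = 980.

k ≈ 0.717, θ ≈ 980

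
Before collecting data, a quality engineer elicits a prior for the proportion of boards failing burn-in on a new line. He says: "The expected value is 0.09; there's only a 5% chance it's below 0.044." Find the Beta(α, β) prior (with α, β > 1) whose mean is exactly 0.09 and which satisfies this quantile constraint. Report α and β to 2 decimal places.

With mean 0.09 fixed, write α = 0.09s, β = 0.91s where s = α+β.
Need P(θ < 0.044) = 0.05 under Beta(0.09s, 0.91s). Normal approximation: (q−m)/√(m(1−m)/s) ≈ z_{0.05} = -1.64, so s ≈ 0.09·0.91·(-1.64)²/(0.044−0.09)² = 104.7.
At s = 104.7: P(θ<0.044) ≈ 0.027. Adjusting to match 0.05 gives s ≈ 79.52.
So α = 0.09·79.52 ≈ 7.16, β = 0.91·79.52 ≈ 72.36.

α ≈ 7.16, β ≈ 72.36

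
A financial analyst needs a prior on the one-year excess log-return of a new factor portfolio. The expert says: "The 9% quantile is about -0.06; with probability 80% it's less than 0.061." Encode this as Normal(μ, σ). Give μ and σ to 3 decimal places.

μ = 0.014, σ = 0.055

The p-quantile of Normal(μ,σ) is μ + z_p·σ, with z_{0.09} = -1.341 and z_{0.8} = 0.8416.
Eliminate σ: μ = (z₂·x₁ − z₁·x₂)/(z₂ − z₁) = (0.8416·-0.06 − (-1.341)·0.061)/2.182 = 0.014.
Then σ = (x₂ − x₁)/(z₂ − z₁) = (0.061 − -0.06)/2.182 = 0.055.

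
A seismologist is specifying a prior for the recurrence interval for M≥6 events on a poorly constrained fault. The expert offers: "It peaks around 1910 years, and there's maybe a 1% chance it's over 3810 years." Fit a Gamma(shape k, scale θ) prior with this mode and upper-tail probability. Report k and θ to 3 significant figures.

k ≈ 11.3, θ ≈ 185

Gamma(k,θ) with k>1 has mode (k−1)θ, so θ = 1910/(k−1).
Need P(X < 3810) = 0.99 with θ tied to k this way. Start at k = 2, θ = 1910: P(X<3810) ≈ 0.593.
Too low — raise k to concentrate. Iterating converges to k ≈ 11.3.
Then θ = 1910/(11.3−1) ≈ 185.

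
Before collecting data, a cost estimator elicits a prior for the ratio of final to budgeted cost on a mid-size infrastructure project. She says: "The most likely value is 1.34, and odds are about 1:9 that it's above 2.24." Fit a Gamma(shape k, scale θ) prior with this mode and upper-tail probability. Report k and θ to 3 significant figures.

k ≈ 8.16, θ ≈ 0.187

Gamma(k,θ) with k>1 has mode (k−1)θ, so θ = 1.34/(k−1).
Need P(X < 2.24) = 0.9 with θ tied to k this way. Start at k = 2, θ = 1.34: P(X<2.24) ≈ 0.498.
Too low — raise k to concentrate. Iterating converges to k ≈ 8.16.
Then θ = 1.34/(8.16−1) ≈ 0.187.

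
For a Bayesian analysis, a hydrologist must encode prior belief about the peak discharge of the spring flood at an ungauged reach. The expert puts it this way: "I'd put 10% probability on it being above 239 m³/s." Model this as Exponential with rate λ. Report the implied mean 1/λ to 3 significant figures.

mean ≈ 104 m³/s

P(T > 239.0) = e^(−λ·239.0) = 0.1, so λ = −ln(0.1)/239.0 = 0.00963.
Mean = 1/λ = 104 m³/s.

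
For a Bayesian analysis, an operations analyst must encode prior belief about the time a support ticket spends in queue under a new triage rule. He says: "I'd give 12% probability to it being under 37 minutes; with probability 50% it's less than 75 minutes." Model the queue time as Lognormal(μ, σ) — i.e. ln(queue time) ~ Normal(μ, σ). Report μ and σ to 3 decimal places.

μ ≈ 4.317, σ ≈ 0.601

If T ~ Lognormal(μ,σ) then ln T ~ Normal(μ,σ), so the p-quantile of ln T is μ + z_p·σ.
ln(37) = 3.611 and ln(75) = 4.317; z_{0.12} = -1.175, z_{0.5} = 0.
σ = (4.317 − 3.611)/(0 − (-1.175)) = 0.601.
μ = 3.611 − (-1.175)·0.601 = 4.317.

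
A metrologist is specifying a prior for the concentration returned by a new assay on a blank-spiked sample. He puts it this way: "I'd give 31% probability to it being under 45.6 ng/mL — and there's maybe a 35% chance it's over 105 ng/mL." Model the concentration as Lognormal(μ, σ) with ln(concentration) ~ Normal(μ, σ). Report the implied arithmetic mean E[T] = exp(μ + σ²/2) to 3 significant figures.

If T ~ Lognormal(μ,σ) then ln T ~ Normal(μ,σ), so the p-quantile of ln T is μ + z_p·σ.
ln(45.6) = 3.82 and ln(105) = 4.654; z_{0.31} = -0.4959, z_{0.65} = 0.3853.
σ = (4.654 − 3.82)/(0.3853 − (-0.4959)) = 0.947.
μ = 3.82 − (-0.4959)·0.947 = 4.289.
E[T] = exp(μ + σ²/2) = exp(4.289 + 0.4480) = 114 ng/mL.

E[T] ≈ 114 ng/mL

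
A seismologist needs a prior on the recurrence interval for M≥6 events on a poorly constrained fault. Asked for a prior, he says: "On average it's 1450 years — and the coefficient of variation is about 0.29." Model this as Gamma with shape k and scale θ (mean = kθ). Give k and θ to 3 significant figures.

k ≈ 11.9, θ ≈ 122

For Gamma(k, scale θ): mean = kθ, variance = kθ², so CV = 1/√k.
CV = 0.29, hence k = 1/CV² = 11.9.
Then θ = mean/k = 1450/11.9 = 122.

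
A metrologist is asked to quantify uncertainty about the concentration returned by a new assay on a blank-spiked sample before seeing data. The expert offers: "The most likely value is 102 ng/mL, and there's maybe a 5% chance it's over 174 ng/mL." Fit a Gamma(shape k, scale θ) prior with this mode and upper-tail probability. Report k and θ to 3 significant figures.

Gamma(k,θ) with k>1 has mode (k−1)θ, so θ = 102/(k−1).
Need P(X < 174) = 0.95 with θ tied to k this way. Start at k = 2, θ = 102: P(X<174) ≈ 0.509.
Too low — raise k to concentrate. Iterating converges to k ≈ 10.8.
Then θ = 102/(10.8−1) ≈ 10.4.

k ≈ 10.8, θ ≈ 10.4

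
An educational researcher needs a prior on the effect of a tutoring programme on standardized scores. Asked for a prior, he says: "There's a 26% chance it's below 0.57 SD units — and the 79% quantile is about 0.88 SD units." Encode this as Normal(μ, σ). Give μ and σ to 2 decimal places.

For Normal(μ,σ), the p-quantile is μ + z_p·σ. Here z_{0.26} = -0.6433, z_{0.79} = 0.8064.
So 0.57 = μ − 0.6433σ and 0.88 = μ + 0.8064σ.
Subtracting: σ = (0.88 − 0.57)/(0.8064 − (-0.6433)) = 0.21.
Then μ = 0.57 − (-0.6433)·0.21 = 0.71.

μ = 0.71, σ = 0.21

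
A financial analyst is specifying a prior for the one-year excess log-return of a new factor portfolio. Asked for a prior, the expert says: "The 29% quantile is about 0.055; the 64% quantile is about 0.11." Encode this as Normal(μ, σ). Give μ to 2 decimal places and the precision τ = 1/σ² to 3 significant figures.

For Normal(μ,σ), the p-quantile is μ + z_p·σ. Here z_{0.29} = -0.5534, z_{0.64} = 0.3585.
So 0.055 = μ − 0.5534σ and 0.11 = μ + 0.3585σ.
Subtracting: σ = (0.11 − 0.055)/(0.3585 − (-0.5534)) = 0.06.
Then μ = 0.055 − (-0.5534)·0.06 = 0.09.
Precision τ = 1/σ² = 1/0.06032² = 275.

μ = 0.09, τ = 275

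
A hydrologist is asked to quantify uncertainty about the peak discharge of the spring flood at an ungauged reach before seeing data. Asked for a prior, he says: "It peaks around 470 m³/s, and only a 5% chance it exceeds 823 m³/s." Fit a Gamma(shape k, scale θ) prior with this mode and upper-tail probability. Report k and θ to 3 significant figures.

Gamma(k,θ) with k>1 has mode (k−1)θ, so θ = 470/(k−1).
Need P(X < 823) = 0.95 with θ tied to k this way. Start at k = 2, θ = 470: P(X<823) ≈ 0.522.
Too low — raise k to concentrate. Iterating converges to k ≈ 9.89.
Then θ = 470/(9.89−1) ≈ 52.9.

k ≈ 9.89, θ ≈ 52.9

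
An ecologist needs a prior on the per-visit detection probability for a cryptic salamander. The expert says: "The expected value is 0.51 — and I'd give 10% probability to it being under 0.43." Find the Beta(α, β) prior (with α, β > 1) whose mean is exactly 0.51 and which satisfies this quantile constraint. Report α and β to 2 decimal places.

With mean 0.51 fixed, write α = 0.51s, β = 0.49s where s = α+β.
Need P(θ < 0.43) = 0.1 under Beta(0.51s, 0.49s). Normal approximation: (q−m)/√(m(1−m)/s) ≈ z_{0.1} = -1.28, so s ≈ 0.51·0.49·(-1.28)²/(0.43−0.51)² = 64.1.
At s = 64.1: P(θ<0.43) ≈ 0.100. Adjusting to match 0.1 gives s ≈ 63.91.
So α = 0.51·63.91 ≈ 32.59, β = 0.49·63.91 ≈ 31.32.

α ≈ 32.59, β ≈ 31.32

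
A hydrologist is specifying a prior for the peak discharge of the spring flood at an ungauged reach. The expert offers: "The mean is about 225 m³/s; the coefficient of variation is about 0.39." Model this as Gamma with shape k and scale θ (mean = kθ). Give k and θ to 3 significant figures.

k ≈ 6.57, θ ≈ 34.2

For Gamma(k, scale θ): mean = kθ, variance = kθ², so CV = 1/√k.
CV = 0.39, hence k = 1/CV² = 6.57.
Then θ = mean/k = 225/6.57 = 34.2.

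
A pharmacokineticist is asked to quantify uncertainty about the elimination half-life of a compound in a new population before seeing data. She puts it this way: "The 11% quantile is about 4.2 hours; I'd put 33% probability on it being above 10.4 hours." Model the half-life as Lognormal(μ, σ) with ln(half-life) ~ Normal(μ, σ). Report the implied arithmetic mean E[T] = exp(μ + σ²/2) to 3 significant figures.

E[T] ≈ 9.49 hours

If T ~ Lognormal(μ,σ) then ln T ~ Normal(μ,σ), so the p-quantile of ln T is μ + z_p·σ.
ln(4.2) = 1.435 and ln(10.4) = 2.342; z_{0.11} = -1.227, z_{0.67} = 0.4399.
σ = (2.342 − 1.435)/(0.4399 − (-1.227)) = 0.544.
μ = 1.435 − (-1.227)·0.544 = 2.102.
E[T] = exp(μ + σ²/2) = exp(2.102 + 0.1480) = 9.49 hours.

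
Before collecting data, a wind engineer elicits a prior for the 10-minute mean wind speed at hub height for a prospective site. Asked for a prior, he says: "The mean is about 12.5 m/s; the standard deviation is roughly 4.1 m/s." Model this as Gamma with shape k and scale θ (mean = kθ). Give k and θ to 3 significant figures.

For Gamma(k, scale θ): mean = kθ, variance = kθ², so CV = 1/√k.
CV = SD/mean = 4.1/12.5 = 0.328, hence k = 1/CV² = 9.3.
Then θ = mean/k = 12.5/9.3 = 1.34.

k ≈ 9.3, θ ≈ 1.34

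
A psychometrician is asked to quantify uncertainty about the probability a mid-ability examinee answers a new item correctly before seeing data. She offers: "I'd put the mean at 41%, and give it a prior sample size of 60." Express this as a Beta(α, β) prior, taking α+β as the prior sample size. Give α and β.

Under the effective-sample-size interpretation, Beta(α, β) has prior mean α/(α+β) and prior sample size α+β.
So α+β = 60 and α/(α+β) = 0.41, giving α = 0.41·60 = 24.6 and β = 60 − 24.6 = 35.4.

α = 24.6, β = 35.4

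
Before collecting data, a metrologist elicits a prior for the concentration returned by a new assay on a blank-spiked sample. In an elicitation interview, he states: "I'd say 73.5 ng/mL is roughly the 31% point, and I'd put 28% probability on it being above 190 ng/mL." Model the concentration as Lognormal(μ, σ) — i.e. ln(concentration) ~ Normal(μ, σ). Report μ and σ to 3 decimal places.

μ ≈ 4.734, σ ≈ 0.880

If T ~ Lognormal(μ,σ) then ln T ~ Normal(μ,σ), so the p-quantile of ln T is μ + z_p·σ.
ln(73.5) = 4.297 and ln(190) = 5.247; z_{0.31} = -0.4959, z_{0.72} = 0.5828.
σ = (5.247 − 4.297)/(0.5828 − (-0.4959)) = 0.880.
μ = 4.297 − (-0.4959)·0.880 = 4.734.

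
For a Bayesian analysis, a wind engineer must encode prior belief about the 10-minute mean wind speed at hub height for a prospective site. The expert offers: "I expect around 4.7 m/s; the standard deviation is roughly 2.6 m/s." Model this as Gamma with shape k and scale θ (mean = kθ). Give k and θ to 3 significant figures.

k ≈ 3.27, θ ≈ 1.44

For Gamma(k, scale θ): mean = kθ, variance = kθ², so CV = 1/√k.
CV = SD/mean = 2.6/4.7 = 0.5532, hence k = 1/CV² = 3.27.
Then θ = mean/k = 4.7/3.27 = 1.44.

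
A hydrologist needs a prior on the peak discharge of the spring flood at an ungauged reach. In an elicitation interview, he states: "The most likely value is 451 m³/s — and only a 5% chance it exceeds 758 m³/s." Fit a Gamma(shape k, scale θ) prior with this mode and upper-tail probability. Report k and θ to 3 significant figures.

k ≈ 11.4, θ ≈ 43.5

Gamma(k,θ) with k>1 has mode (k−1)θ, so θ = 451/(k−1).
Need P(X < 758) = 0.95 with θ tied to k this way. Start at k = 2, θ = 451: P(X<758) ≈ 0.501.
Too low — raise k to concentrate. Iterating converges to k ≈ 11.4.
Then θ = 451/(11.4−1) ≈ 43.5.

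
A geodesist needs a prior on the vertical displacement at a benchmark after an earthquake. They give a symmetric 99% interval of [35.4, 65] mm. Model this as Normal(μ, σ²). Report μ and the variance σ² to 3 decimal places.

μ = 50.200, σ² = 33.013

A symmetric 99% interval runs μ ± z·σ with z = 2.576.
Half-width = 14.8, so σ = 14.8/2.576 = 5.7457 and σ² = 33.013.
μ is the interval midpoint, 50.200.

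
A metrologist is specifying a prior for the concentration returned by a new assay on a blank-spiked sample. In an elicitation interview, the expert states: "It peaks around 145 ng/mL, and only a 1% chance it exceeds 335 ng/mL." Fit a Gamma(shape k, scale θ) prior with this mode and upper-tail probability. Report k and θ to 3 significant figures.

k ≈ 7.81, θ ≈ 21.3

Gamma(k,θ) with k>1 has mode (k−1)θ, so θ = 145/(k−1).
Need P(X < 335) = 0.99 with θ tied to k this way. Start at k = 2, θ = 145: P(X<335) ≈ 0.672.
Too low — raise k to concentrate. Iterating converges to k ≈ 7.81.
Then θ = 145/(7.81−1) ≈ 21.3.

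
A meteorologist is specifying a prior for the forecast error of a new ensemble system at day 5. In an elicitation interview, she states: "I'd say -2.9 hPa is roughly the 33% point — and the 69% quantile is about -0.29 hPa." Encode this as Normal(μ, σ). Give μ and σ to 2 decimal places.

The p-quantile of Normal(μ,σ) is μ + z_p·σ, with z_{0.33} = -0.4399 and z_{0.69} = 0.4959.
Eliminate σ: μ = (z₂·x₁ − z₁·x₂)/(z₂ − z₁) = (0.4959·-2.9 − (-0.4399)·-0.29)/0.9358 = -1.67.
Then σ = (x₂ − x₁)/(z₂ − z₁) = (-0.29 − -2.9)/0.9358 = 2.79.

μ = -1.67, σ = 2.79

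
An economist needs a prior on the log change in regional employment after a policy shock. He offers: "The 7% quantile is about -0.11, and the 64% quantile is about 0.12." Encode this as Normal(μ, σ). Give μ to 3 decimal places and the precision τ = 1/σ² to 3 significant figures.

The p-quantile of Normal(μ,σ) is μ + z_p·σ, with z_{0.07} = -1.476 and z_{0.64} = 0.3585.
Eliminate σ: μ = (z₂·x₁ − z₁·x₂)/(z₂ − z₁) = (0.3585·-0.11 − (-1.476)·0.12)/1.834 = 0.075.
Then σ = (x₂ − x₁)/(z₂ − z₁) = (0.12 − -0.11)/1.834 = 0.125.
Precision τ = 1/σ² = 1/0.1254² = 63.6.

μ = 0.075, τ = 63.6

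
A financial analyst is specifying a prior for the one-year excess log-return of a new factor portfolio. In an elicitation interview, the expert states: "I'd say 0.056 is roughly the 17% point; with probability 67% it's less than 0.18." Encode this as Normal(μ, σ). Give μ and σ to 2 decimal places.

For Normal(μ,σ), the p-quantile is μ + z_p·σ. Here z_{0.17} = -0.9542, z_{0.67} = 0.4399.
So 0.056 = μ − 0.9542σ and 0.18 = μ + 0.4399σ.
Subtracting: σ = (0.18 − 0.056)/(0.4399 − (-0.9542)) = 0.09.
Then μ = 0.056 − (-0.9542)·0.09 = 0.14.

μ = 0.14, σ = 0.09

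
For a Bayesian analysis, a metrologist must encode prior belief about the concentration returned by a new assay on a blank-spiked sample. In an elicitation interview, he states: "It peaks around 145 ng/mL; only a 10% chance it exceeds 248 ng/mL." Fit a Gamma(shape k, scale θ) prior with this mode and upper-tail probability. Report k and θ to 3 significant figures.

k ≈ 7.58, θ ≈ 22

Gamma(k,θ) with k>1 has mode (k−1)θ, so θ = 145/(k−1).
Need P(X < 248) = 0.9 with θ tied to k this way. Start at k = 2, θ = 145: P(X<248) ≈ 0.510.
Too low — raise k to concentrate. Iterating converges to k ≈ 7.58.
Then θ = 145/(7.58−1) ≈ 22.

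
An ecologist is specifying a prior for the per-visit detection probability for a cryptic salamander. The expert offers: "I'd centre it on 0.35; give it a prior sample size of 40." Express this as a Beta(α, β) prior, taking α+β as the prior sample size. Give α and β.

α = 14, β = 26

Under the effective-sample-size interpretation, Beta(α, β) has prior mean α/(α+β) and prior sample size α+β.
So α+β = 40 and α/(α+β) = 0.35, giving α = 0.35·40 = 14 and β = 40 − 14 = 26.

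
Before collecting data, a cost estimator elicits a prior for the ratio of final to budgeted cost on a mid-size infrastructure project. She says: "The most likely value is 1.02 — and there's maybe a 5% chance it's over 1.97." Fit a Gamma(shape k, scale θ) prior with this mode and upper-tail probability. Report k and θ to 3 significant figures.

Gamma(k,θ) with k>1 has mode (k−1)θ, so θ = 1.02/(k−1).
Need P(X < 1.97) = 0.95 with θ tied to k this way. Start at k = 2, θ = 1.02: P(X<1.97) ≈ 0.575.
Too low — raise k to concentrate. Iterating converges to k ≈ 7.41.
Then θ = 1.02/(7.41−1) ≈ 0.159.

k ≈ 7.41, θ ≈ 0.159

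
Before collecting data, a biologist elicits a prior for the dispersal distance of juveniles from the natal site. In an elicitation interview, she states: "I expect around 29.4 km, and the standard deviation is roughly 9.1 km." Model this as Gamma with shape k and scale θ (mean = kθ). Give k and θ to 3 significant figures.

For Gamma(k, scale θ): mean = kθ, variance = kθ², so CV = 1/√k.
CV = SD/mean = 9.1/29.4 = 0.3095, hence k = 1/CV² = 10.4.
Then θ = mean/k = 29.4/10.4 = 2.82.

k ≈ 10.4, θ ≈ 2.82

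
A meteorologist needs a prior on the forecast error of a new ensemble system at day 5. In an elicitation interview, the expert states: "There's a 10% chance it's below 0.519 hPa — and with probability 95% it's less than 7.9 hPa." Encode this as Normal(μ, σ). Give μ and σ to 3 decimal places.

μ = 3.751, σ = 2.522

The p-quantile of Normal(μ,σ) is μ + z_p·σ, with z_{0.1} = -1.282 and z_{0.95} = 1.645.
Eliminate σ: μ = (z₂·x₁ − z₁·x₂)/(z₂ − z₁) = (1.645·0.519 − (-1.282)·7.9)/2.926 = 3.751.
Then σ = (x₂ − x₁)/(z₂ − z₁) = (7.9 − 0.519)/2.926 = 2.522.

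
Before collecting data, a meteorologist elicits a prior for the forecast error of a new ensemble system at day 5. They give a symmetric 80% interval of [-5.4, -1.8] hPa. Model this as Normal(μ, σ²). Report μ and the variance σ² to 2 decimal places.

μ = -3.60, σ² = 1.97

A symmetric 80% interval runs μ ± z·σ with z = 1.282.
Half-width = 1.8, so σ = 1.8/1.282 = 1.405 and σ² = 1.97.
μ is the interval midpoint, -3.60.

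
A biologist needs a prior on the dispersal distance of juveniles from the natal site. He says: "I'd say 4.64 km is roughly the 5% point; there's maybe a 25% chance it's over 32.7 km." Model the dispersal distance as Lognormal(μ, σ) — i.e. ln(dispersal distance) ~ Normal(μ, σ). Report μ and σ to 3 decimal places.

If T ~ Lognormal(μ,σ) then ln T ~ Normal(μ,σ), so the p-quantile of ln T is μ + z_p·σ.
ln(4.64) = 1.535 and ln(32.7) = 3.487; z_{0.05} = -1.645, z_{0.75} = 0.6745.
σ = (3.487 − 1.535)/(0.6745 − (-1.645)) = 0.842.
μ = 1.535 − (-1.645)·0.842 = 2.920.

μ ≈ 2.920, σ ≈ 0.842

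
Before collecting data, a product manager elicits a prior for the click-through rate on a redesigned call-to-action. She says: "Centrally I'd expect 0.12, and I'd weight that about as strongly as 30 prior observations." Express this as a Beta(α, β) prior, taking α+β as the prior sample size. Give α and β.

Under the effective-sample-size interpretation, Beta(α, β) has prior mean α/(α+β) and prior sample size α+β.
So α+β = 30 and α/(α+β) = 0.12, giving α = 0.12·30 = 3.6 and β = 30 − 3.6 = 26.4.

α = 3.6, β = 26.4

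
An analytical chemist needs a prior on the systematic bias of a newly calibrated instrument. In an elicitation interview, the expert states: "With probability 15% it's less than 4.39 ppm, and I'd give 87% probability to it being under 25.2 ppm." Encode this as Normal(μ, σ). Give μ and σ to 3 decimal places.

The p-quantile of Normal(μ,σ) is μ + z_p·σ, with z_{0.15} = -1.036 and z_{0.87} = 1.126.
Eliminate σ: μ = (z₂·x₁ − z₁·x₂)/(z₂ − z₁) = (1.126·4.39 − (-1.036)·25.2)/2.163 = 14.362.
Then σ = (x₂ − x₁)/(z₂ − z₁) = (25.2 − 4.39)/2.163 = 9.622.

μ = 14.362, σ = 9.622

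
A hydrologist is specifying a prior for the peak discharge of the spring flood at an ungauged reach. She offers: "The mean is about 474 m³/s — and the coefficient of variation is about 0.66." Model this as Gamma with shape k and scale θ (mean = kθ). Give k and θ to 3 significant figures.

For Gamma(k, scale θ): mean = kθ, variance = kθ², so CV = 1/√k.
CV = 0.66, hence k = 1/CV² = 2.3.
Then θ = mean/k = 474/2.3 = 206.

k ≈ 2.3, θ ≈ 206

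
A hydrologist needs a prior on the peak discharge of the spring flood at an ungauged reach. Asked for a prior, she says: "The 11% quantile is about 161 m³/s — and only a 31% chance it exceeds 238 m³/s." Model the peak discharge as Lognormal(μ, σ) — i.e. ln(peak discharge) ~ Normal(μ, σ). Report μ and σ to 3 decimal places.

μ ≈ 5.360, σ ≈ 0.227

If T ~ Lognormal(μ,σ) then ln T ~ Normal(μ,σ), so the p-quantile of ln T is μ + z_p·σ.
ln(161) = 5.081 and ln(238) = 5.472; z_{0.11} = -1.227, z_{0.69} = 0.4959.
σ = (5.472 − 5.081)/(0.4959 − (-1.227)) = 0.227.
μ = 5.081 − (-1.227)·0.227 = 5.360.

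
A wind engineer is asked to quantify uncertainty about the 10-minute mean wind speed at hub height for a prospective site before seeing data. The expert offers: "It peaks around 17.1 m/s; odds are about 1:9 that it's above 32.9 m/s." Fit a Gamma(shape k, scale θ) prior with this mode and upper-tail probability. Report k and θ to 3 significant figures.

Gamma(k,θ) with k>1 has mode (k−1)θ, so θ = 17.1/(k−1).
Need P(X < 32.9) = 0.9 with θ tied to k this way. Start at k = 2, θ = 17.1: P(X<32.9) ≈ 0.573.
Too low — raise k to concentrate. Iterating converges to k ≈ 5.47.
Then θ = 17.1/(5.47−1) ≈ 3.83.

k ≈ 5.47, θ ≈ 3.83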